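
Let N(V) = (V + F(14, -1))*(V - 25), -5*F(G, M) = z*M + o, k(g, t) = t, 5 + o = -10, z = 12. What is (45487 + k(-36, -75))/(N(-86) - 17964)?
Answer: -227060/45087 ≈ -5.0360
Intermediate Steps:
o = -15 (o = -5 - 10 = -15)
F(G, M) = 3 - 12*M/5 (F(G, M) = -(12*M - 15)/5 = -(-15 + 12*M)/5 = 3 - 12*M/5)
N(V) = (-25 + V)*(27/5 + V) (N(V) = (V + (3 - 12/5*(-1)))*(V - 25) = (V + (3 + 12/5))*(-25 + V) = (V + 27/5)*(-25 + V) = (27/5 + V)*(-25 + V) = (-25 + V)*(27/5 + V))
(45487 + k(-36, -75))/(N(-86) - 17964) = (45487 - 75)/((-135 + (-86)² - 98/5*(-86)) - 17964) = 45412/((-135 + 7396 + 8428/5) - 17964) = 45412/(44733/5 - 17964) = 45412/(-45087/5) = 45412*(-5/45087) = -227060/45087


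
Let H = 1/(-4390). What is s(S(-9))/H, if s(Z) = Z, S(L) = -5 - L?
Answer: -17560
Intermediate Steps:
H = -1/4390 ≈ -0.00022779
s(S(-9))/H = (-5 - 1*(-9))/(-1/4390) = (-5 + 9)*(-4390) = 4*(-4390) = -17560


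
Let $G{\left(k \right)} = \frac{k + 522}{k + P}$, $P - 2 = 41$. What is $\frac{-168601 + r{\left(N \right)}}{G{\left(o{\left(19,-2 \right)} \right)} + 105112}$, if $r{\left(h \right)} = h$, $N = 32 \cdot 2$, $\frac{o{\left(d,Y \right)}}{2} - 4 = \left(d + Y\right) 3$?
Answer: $- \frac{25786161}{16082768} \approx -1.6033$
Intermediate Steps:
$P = 43$ ($P = 2 + 41 = 43$)
$o{\left(d,Y \right)} = 8 + 6 Y + 6 d$ ($o{\left(d,Y \right)} = 8 + 2 \left(d + Y\right) 3 = 8 + 2 \left(Y + d\right) 3 = 8 + 2 \left(3 Y + 3 d\right) = 8 + \left(6 Y + 6 d\right) = 8 + 6 Y + 6 d$)
$G{\left(k \right)} = \frac{522 + k}{43 + k}$ ($G{\left(k \right)} = \frac{k + 522}{k + 43} = \frac{522 + k}{43 + k}$)
$N = 64$
$\frac{-168601 + r{\left(N \right)}}{G{\left(o{\left(19,-2 \right)} \right)} + 105112} = \frac{-168601 + 64}{\frac{522 + \left(8 + 6 \left(-2\right) + 6 \cdot 19\right)}{43 + \left(8 + 6 \left(-2\right) + 6 \cdot 19\right)} + 105112} = - \frac{168537}{\frac{522 + \left(8 - 12 + 114\right)}{43 + \left(8 - 12 + 114\right)} + 105112} = - \frac{168537}{\frac{522 + 110}{43 + 110} + 105112} = - \frac{168537}{\frac{1}{153} \cdot 632 + 105112} = - \frac{168537}{\frac{632}{153} + 105112} = - \frac{168537}{\frac{16082768}{153}} = \left(-168537\right) \frac{153}{16082768} = - \frac{25786161}{16082768}$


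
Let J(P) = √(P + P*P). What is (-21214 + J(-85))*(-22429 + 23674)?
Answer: -26411430 + 2490*√1785 ≈ -2.6306e+7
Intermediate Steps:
J(P) = √(P + P²)
(-21214 + J(-85))*(-22429 + 23674) = (-21214 + √(-85*(1 - 85)))*(-22429 + 23674) = (-21214 + √(-85*(-84)))*1245 = (-21214 + √7140)*1245 = (-21214 + 2*√1785)*1245 = -26411430 + 2490*√1785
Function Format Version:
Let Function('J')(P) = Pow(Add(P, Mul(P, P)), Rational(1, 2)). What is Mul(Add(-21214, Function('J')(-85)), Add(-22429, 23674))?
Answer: Add(-26411430, Mul(2490, Pow(1785, Rational(1, 2)))) ≈ -2.6306e+7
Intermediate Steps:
Function('J')(P) = Pow(Add(P, Pow(P, 2)), Rational(1, 2))
Mul(Add(-21214, Function('J')(-85)), Add(-22429, 23674)) = Mul(Add(-21214, Pow(Mul(-85, Add(1, -85)), Rational(1, 2))), Add(-22429, 23674)) = Mul(Add(-21214, Pow(Mul(-85, -84), Rational(1, 2))), 1245) = Mul(Add(-21214, Pow(7140, Rational(1, 2))), 1245) = Mul(Add(-21214, Mul(2, Pow(1785, Rational(1, 2)))), 1245) = Add(-26411430, Mul(2490, Pow(1785, Rational(1, 2))))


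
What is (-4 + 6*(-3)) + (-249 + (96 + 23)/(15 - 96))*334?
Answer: -6777974/81 ≈ -83679.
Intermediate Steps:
(-4 + 6*(-3)) + (-249 + (96 + 23)/(15 - 96))*334 = (-4 - 18) + (-249 + 119/(-81))*334 = -22 + (-249 + 119*(-1/81))*334 = -22 + (-249 - 119/81)*334 = -22 - 20288/81*334 = -22 - 6776192/81 = -6777974/81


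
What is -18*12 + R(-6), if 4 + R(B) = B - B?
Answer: -220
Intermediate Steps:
R(B) = -4 (R(B) = -4 + (B - B) = -4 + 0 = -4)
-18*12 + R(-6) = -18*12 - 4 = -216 - 4 = -220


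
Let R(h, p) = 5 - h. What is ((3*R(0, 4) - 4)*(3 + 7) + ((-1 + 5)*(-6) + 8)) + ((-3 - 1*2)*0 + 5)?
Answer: 99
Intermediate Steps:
((3*R(0, 4) - 4)*(3 + 7) + ((-1 + 5)*(-6) + 8)) + ((-3 - 1*2)*0 + 5) = ((3*(5 - 1*0) - 4)*(3 + 7) + ((-1 + 5)*(-6) + 8)) + ((-3 - 1*2)*0 + 5) = ((3*(5 + 0) - 4)*10 + (4*(-6) + 8)) + ((-3 - 2)*0 + 5) = ((3*5 - 4)*10 + (-24 + 8)) + (-5*0 + 5) = ((15 - 4)*10 - 16) + (0 + 5) = (11*10 - 16) + 5 = (110 - 16) + 5 = 94 + 5 = 99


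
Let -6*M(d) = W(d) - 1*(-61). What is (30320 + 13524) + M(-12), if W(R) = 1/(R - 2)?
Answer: 3682043/84 ≈ 43834.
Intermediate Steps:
W(R) = 1/(-2 + R)
M(d) = -61/6 - 1/(6*(-2 + d)) (M(d) = -(1/(-2 + d) - 1*(-61))/6 = -(1/(-2 + d) + 61)/6 = -(61 + 1/(-2 + d))/6 = -61/6 - 1/(6*(-2 + d)))
(30320 + 13524) + M(-12) = (30320 + 13524) + (121 - 61*(-12))/(6*(-2 - 12)) = 43844 + (⅙)*(121 + 732)/(-14) = 43844 + (⅙)*(-1/14)*853 = 43844 - 853/84 = 3682043/84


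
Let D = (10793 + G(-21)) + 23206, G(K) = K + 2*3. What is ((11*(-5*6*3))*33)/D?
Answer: -1815/1888 ≈ -0.96133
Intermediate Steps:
G(K) = 6 + K (G(K) = K + 6 = 6 + K)
D = 33984 (D = (10793 + (6 - 21)) + 23206 = (10793 - 15) + 23206 = 10778 + 23206 = 33984)
((11*(-5*6*3))*33)/D = ((11*(-5*6*3))*33)/33984 = ((11*(-30*3))*33)*(1/33984) = ((11*(-90))*33)*(1/33984) = -990*33*(1/33984) = -32670*1/33984 = -1815/1888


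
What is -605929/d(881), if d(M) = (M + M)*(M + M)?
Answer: -605929/3104644 ≈ -0.19517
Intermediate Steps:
d(M) = 4*M² (d(M) = (2*M)*(2*M) = 4*M²)
-605929/d(881) = -605929/(4*881²) = -605929/(4*776161) = -605929/3104644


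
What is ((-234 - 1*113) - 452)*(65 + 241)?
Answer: -244494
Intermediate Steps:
((-234 - 1*113) - 452)*(65 + 241) = ((-234 - 113) - 452)*306 = (-347 - 452)*306 = -799*306 = -244494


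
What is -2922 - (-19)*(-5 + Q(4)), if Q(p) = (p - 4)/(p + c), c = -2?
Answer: -3017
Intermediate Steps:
Q(p) = (-4 + p)/(-2 + p) (Q(p) = (p - 4)/(p - 2) = (-4 + p)/(-2 + p))
-2922 - (-19)*(-5 + Q(4)) = -2922 - (-19)*(-5 + (-4 + 4)/(-2 + 4)) = -2922 - (-19)*(-5 + 0/2) = -2922 - (-19)*(-5 + (½)*0) = -2922 - (-19)*(-5 + 0) = -2922 - (-19)*(-5) = -2922 - 1*95 = -2922 - 95 = -3017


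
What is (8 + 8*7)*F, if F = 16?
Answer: 1024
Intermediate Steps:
(8 + 8*7)*F = (8 + 8*7)*16 = (8 + 56)*16 = 64*16 = 1024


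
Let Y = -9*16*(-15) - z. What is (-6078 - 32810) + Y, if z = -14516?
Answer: -22212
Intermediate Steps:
Y = 16676 (Y = -9*16*(-15) - 1*(-14516) = -144*(-15) + 14516 = 2160 + 14516 = 16676)
(-6078 - 32810) + Y = (-6078 - 32810) + 16676 = -38888 + 16676 = -22212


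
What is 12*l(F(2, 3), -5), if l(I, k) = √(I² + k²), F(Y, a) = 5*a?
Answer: 60*√10 ≈ 189.74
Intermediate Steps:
12*l(F(2, 3), -5) = 12*√((5*3)² + (-5)²) = 12*√(15² + 25) = 12*√(225 + 25) = 12*√250 = 12*(5*√10) = 60*√10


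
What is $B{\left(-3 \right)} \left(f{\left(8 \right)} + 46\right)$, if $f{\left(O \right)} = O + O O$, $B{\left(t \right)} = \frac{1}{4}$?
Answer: $\frac{59}{2} \approx 29.5$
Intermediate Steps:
$B{\left(t \right)} = \frac{1}{4}$
$f{\left(O \right)} = O + O^{2}$
$B{\left(-3 \right)} \left(f{\left(8 \right)} + 46\right) = \frac{8 \left(1 + 8\right) + 46}{4} = \frac{8 \cdot 9 + 46}{4} = \frac{72 + 46}{4} = \frac{1}{4} \cdot 118 = \frac{59}{2}$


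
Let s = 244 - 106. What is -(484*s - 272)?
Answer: -66520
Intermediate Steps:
s = 138
-(484*s - 272) = -(484*138 - 272) = -(66792 - 272) = -1*66520 = -66520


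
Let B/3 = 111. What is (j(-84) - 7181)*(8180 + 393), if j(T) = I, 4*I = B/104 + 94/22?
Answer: -281637666965/4576 ≈ -6.1547e+7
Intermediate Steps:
B = 333 (B = 3*111 = 333)
I = 8551/4576 (I = (333/104 + 94/22)/4 = (333*(1/104) + 94*(1/22))/4 = (333/104 + 47/11)/4 = (¼)*(8551/1144) = 8551/4576 ≈ 1.8687)
j(T) = 8551/4576
(j(-84) - 7181)*(8180 + 393) = (8551/4576 - 7181)*(8180 + 393) = -32851705/4576*8573 = -281637666965/4576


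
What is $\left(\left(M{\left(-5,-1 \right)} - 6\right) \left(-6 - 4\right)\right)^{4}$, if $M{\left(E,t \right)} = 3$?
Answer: $810000$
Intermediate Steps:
$\left(\left(M{\left(-5,-1 \right)} - 6\right) \left(-6 - 4\right)\right)^{4} = \left(\left(3 - 6\right) \left(-6 - 4\right)\right)^{4} = \left(- 3 \left(-6 - 4\right)\right)^{4} = \left(\left(-3\right) \left(-10\right)\right)^{4} = 30^{4} = 810000$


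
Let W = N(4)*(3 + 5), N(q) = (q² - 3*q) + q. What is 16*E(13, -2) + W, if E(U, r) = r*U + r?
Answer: -384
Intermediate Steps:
N(q) = q² - 2*q
W = 64 (W = (4*(-2 + 4))*(3 + 5) = (4*2)*8 = 8*8 = 64)
E(U, r) = r + U*r (E(U, r) = U*r + r = r + U*r)
16*E(13, -2) + W = 16*(-2*(1 + 13)) + 64 = 16*(-2*14) + 64 = 16*(-28) + 64 = -448 + 64 = -384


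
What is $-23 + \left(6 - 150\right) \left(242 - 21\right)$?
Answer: $-31847$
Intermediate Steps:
$-23 + \left(6 - 150\right) \left(242 - 21\right) = -23 - 31824 = -31847$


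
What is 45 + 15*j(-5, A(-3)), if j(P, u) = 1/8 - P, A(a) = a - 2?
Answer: 975/8 ≈ 121.88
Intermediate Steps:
A(a) = -2 + a
j(P, u) = 1/8 - P
45 + 15*j(-5, A(-3)) = 45 + 15*(1/8 - 1*(-5)) = 45 + 15*(1/8 + 5) = 45 + 15*(41/8) = 45 + 615/8 = 975/8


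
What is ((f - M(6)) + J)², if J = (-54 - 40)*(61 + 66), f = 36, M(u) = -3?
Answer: 141586201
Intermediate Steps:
J = -11938 (J = -94*127 = -11938)
((f - M(6)) + J)² = ((36 - 1*(-3)) - 11938)² = ((36 + 3) - 11938)² = (39 - 11938)² = (-11899)² = 141586201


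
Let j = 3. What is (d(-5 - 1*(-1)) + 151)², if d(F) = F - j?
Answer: 20736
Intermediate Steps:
d(F) = -3 + F (d(F) = F - 1*3 = F - 3 = -3 + F)
(d(-5 - 1*(-1)) + 151)² = ((-3 + (-5 - 1*(-1))) + 151)² = ((-3 + (-5 + 1)) + 151)² = ((-3 - 4) + 151)² = (-7 + 151)² = 144² = 20736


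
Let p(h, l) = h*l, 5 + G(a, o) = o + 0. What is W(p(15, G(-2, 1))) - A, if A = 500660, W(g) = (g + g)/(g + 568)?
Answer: -63583850/127 ≈ -5.0066e+5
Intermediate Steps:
G(a, o) = -5 + o (G(a, o) = -5 + (o + 0) = -5 + o)
W(g) = 2*g/(568 + g) (W(g) = (2*g)/(568 + g) = 2*g/(568 + g))
W(p(15, G(-2, 1))) - A = 2*(15*(-5 + 1))/(568 + 15*(-5 + 1)) - 1*500660 = 2*(15*(-4))/(568 + 15*(-4)) - 500660 = 2*(-60)/(568 - 60) - 500660 = 2*(-60)/508 - 500660 = 2*(-60)*(1/508) - 500660 = -30/127 - 500660 = -63583850/127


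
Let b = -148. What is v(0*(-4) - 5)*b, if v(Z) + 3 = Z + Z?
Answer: 1924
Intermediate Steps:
v(Z) = -3 + 2*Z (v(Z) = -3 + (Z + Z) = -3 + 2*Z)
v(0*(-4) - 5)*b = (-3 + 2*(0*(-4) - 5))*(-148) = (-3 + 2*(0 - 5))*(-148) = (-3 + 2*(-5))*(-148) = (-3 - 10)*(-148) = -13*(-148) = 1924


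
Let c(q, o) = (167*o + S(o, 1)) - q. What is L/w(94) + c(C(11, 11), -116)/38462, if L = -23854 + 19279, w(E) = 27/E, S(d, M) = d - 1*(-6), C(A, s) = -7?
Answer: -5513702975/346158 ≈ -15928.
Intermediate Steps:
S(d, M) = 6 + d (S(d, M) = d + 6 = 6 + d)
L = -4575
c(q, o) = 6 - q + 168*o (c(q, o) = (167*o + (6 + o)) - q = (6 + 168*o) - q = 6 - q + 168*o)
L/w(94) + c(C(11, 11), -116)/38462 = -4575/(27/94) + (6 - 1*(-7) + 168*(-116))/38462 = -4575/(27*(1/94)) + (6 + 7 - 19488)*(1/38462) = -4575/27/94 - 19475*1/38462 = -4575*94/27 - 19475/38462 = -143350/9 - 19475/38462 = -5513702975/346158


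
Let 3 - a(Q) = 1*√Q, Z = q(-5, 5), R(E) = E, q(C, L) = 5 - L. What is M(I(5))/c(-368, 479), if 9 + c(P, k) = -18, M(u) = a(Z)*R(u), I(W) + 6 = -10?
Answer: 16/9 ≈ 1.7778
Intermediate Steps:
Z = 0 (Z = 5 - 1*5 = 5 - 5 = 0)
a(Q) = 3 - √Q
I(W) = -16 (I(W) = -6 - 10 = -16)
M(u) = 3*u (M(u) = (3 - √0)*u = (3 - 1*0)*u = (3 + 0)*u = 3*u)
c(P, k) = -27 (c(P, k) = -9 - 18 = -27)
M(I(5))/c(-368, 479) = (3*(-16))/(-27) = -48*(-1/27) = 16/9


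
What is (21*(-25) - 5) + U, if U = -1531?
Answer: -2061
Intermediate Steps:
(21*(-25) - 5) + U = (21*(-25) - 5) - 1531 = (-525 - 5) - 1531 = -530 - 1531 = -2061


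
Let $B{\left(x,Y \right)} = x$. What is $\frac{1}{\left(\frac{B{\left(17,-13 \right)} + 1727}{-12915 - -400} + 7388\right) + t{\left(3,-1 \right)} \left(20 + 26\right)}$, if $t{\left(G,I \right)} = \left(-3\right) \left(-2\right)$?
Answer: $\frac{12515}{95913216} \approx 0.00013048$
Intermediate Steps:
$t{\left(G,I \right)} = 6$
$\frac{1}{\left(\frac{B{\left(17,-13 \right)} + 1727}{-12915 - -400} + 7388\right) + t{\left(3,-1 \right)} \left(20 + 26\right)} = \frac{1}{\left(\frac{17 + 1727}{-12915 - -400} + 7388\right) + 6 \left(20 + 26\right)} = \frac{1}{\left(\frac{1744}{-12915 + 400} + 7388\right) + 6 \cdot 46} = \frac{1}{\left(\frac{1744}{-12515} + 7388\right) + 276} = \frac{1}{\left(1744 \left(- \frac{1}{12515}\right) + 7388\right) + 276} = \frac{1}{\left(- \frac{1744}{12515} + 7388\right) + 276} = \frac{1}{\frac{92459076}{12515} + 276} = \frac{1}{\frac{95913216}{12515}} = \frac{12515}{95913216}$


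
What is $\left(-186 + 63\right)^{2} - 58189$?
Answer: $-43060$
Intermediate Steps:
$\left(-186 + 63\right)^{2} - 58189 = \left(-123\right)^{2} - 58189 = 15129 - 58189 = -43060$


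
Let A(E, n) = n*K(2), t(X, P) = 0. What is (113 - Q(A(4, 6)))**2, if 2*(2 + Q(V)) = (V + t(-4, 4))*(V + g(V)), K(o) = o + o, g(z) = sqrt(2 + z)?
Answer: 33673 + 4152*sqrt(26) ≈ 54844.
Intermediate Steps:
K(o) = 2*o
A(E, n) = 4*n (A(E, n) = n*(2*2) = n*4 = 4*n)
Q(V) = -2 + V*(V + sqrt(2 + V))/2 (Q(V) = -2 + ((V + 0)*(V + sqrt(2 + V)))/2 = -2 + (V*(V + sqrt(2 + V)))/2 = -2 + V*(V + sqrt(2 + V))/2)
(113 - Q(A(4, 6)))**2 = (113 - (-2 + (4*6)**2/2 + (4*6)*sqrt(2 + 4*6)/2))**2 = (113 - (-2 + (1/2)*24**2 + (1/2)*24*sqrt(2 + 24)))**2 = (113 - (-2 + (1/2)*576 + (1/2)*24*sqrt(26)))**2 = (113 - (-2 + 288 + 12*sqrt(26)))**2 = (113 - (286 + 12*sqrt(26)))**2 = (113 + (-286 - 12*sqrt(26)))**2 = (-173 - 12*sqrt(26))**2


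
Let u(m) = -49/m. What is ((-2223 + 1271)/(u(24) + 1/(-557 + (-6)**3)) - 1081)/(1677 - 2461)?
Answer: 23309477/29714384 ≈ 0.78445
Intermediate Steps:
((-2223 + 1271)/(u(24) + 1/(-557 + (-6)**3)) - 1081)/(1677 - 2461) = ((-2223 + 1271)/(-49/24 + 1/(-557 + (-6)**3)) - 1081)/(1677 - 2461) = (-952/(-49*1/24 + 1/(-557 - 216)) - 1081)/(-784) = (-952/(-49/24 + 1/(-773)) - 1081)*(-1/784) = (-952/(-49/24 - 1/773) - 1081)*(-1/784) = (-952/(-37901/18552) - 1081)*(-1/784) = (-952*(-18552/37901) - 1081)*(-1/784) = (17661504/37901 - 1081)*(-1/784) = -23309477/37901*(-1/784) = 23309477/29714384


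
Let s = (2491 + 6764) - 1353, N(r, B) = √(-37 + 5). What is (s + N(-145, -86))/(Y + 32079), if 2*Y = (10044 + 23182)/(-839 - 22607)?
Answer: 185270292/752107621 + 93784*I*√2/752107621 ≈ 0.24633 + 0.00017635*I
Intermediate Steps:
N(r, B) = 4*I*√2 (N(r, B) = √(-32) = 4*I*√2)
s = 7902 (s = 9255 - 1353 = 7902)
Y = -16613/23446 (Y = ((10044 + 23182)/(-839 - 22607))/2 = (33226/(-23446))/2 = (33226*(-1/23446))/2 = (½)*(-16613/11723) = -16613/23446 ≈ -0.70856)
(s + N(-145, -86))/(Y + 32079) = (7902 + 4*I*√2)/(-16613/23446 + 32079) = (7902 + 4*I*√2)/(752107621/23446) = (7902 + 4*I*√2)*(23446/752107621) = 185270292/752107621 + 93784*I*√2/752107621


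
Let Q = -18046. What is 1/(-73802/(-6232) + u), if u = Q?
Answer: -3116/56194435 ≈ -5.5450e-5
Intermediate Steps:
u = -18046
1/(-73802/(-6232) + u) = 1/(-73802/(-6232) - 18046) = 1/(-73802*(-1/6232) - 18046) = 1/(36901/3116 - 18046) = 1/(-56194435/3116) = -3116/56194435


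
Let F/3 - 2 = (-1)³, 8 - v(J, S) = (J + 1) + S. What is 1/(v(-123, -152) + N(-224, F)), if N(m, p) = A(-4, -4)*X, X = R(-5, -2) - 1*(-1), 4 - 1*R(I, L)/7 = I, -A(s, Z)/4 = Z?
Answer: 1/1306 ≈ 0.00076570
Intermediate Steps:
A(s, Z) = -4*Z
R(I, L) = 28 - 7*I
X = 64 (X = (28 - 7*(-5)) - 1*(-1) = (28 + 35) + 1 = 63 + 1 = 64)
v(J, S) = 7 - J - S (v(J, S) = 8 - ((J + 1) + S) = 8 - ((1 + J) + S) = 8 - (1 + J + S) = 8 + (-1 - J - S) = 7 - J - S)
F = 3 (F = 6 + 3*(-1)³ = 6 + 3*(-1) = 6 - 3 = 3)
N(m, p) = 1024 (N(m, p) = -4*(-4)*64 = 16*64 = 1024)
1/(v(-123, -152) + N(-224, F)) = 1/((7 - 1*(-123) - 1*(-152)) + 1024) = 1/((7 + 123 + 152) + 1024) = 1/(282 + 1024) = 1/1306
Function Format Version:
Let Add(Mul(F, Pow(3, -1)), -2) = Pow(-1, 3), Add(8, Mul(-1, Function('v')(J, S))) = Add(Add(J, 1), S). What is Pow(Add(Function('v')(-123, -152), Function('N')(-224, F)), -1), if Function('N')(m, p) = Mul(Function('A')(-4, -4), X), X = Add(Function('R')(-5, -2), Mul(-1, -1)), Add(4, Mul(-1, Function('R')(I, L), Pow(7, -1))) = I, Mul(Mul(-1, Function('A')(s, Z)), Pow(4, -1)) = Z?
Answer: Rational(1, 1306) ≈ 0.00076570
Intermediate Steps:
Function('A')(s, Z) = Mul(-4, Z)
Function('R')(I, L) = Add(28, Mul(-7, I))
X = 64 (X = Add(Add(28, Mul(-7, -5)), Mul(-1, -1)) = Add(Add(28, 35), 1) = Add(63, 1) = 64)
Function('v')(J, S) = Add(7, Mul(-1, J), Mul(-1, S)) (Function('v')(J, S) = Add(8, Mul(-1, Add(Add(J, 1), S))) = Add(8, Mul(-1, Add(Add(1, J), S))) = Add(8, Mul(-1, Add(1, J, S))) = Add(8, Add(-1, Mul(-1, J), Mul(-1, S))) = Add(7, Mul(-1, J), Mul(-1, S)))
F = 3 (F = Add(6, Mul(3, Pow(-1, 3))) = Add(6, Mul(3, -1)) = Add(6, -3) = 3)
Function('N')(m, p) = 1024 (Function('N')(m, p) = Mul(Mul(-4, -4), 64) = Mul(16, 64) = 1024)
Pow(Add(Function('v')(-123, -152), Function('N')(-224, F)), -1) = Pow(Add(Add(7, Mul(-1, -123), Mul(-1, -152)), 1024), -1) = Pow(Add(Add(7, 123, 152), 1024), -1) = Pow(Add(282, 1024), -1) = Pow(1306, -1) = Rational(1, 1306)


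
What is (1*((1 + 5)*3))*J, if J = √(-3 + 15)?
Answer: 36*√3 ≈ 62.354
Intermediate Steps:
J = 2*√3 (J = √12 = 2*√3 ≈ 3.4641)
(1*((1 + 5)*3))*J = (1*((1 + 5)*3))*(2*√3) = (1*(6*3))*(2*√3) = (1*18)*(2*√3) = 18*(2*√3) = 36*√3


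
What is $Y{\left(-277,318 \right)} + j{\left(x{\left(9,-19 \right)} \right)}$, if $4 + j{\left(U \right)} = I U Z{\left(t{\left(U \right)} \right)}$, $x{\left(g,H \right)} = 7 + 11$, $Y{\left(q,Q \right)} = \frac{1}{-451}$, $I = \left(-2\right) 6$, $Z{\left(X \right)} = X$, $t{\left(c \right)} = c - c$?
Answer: $- \frac{1805}{451} \approx -4.0022$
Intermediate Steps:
$t{\left(c \right)} = 0$
$I = -12$
$Y{\left(q,Q \right)} = - \frac{1}{451}$
$x{\left(g,H \right)} = 18$
$j{\left(U \right)} = -4$ ($j{\left(U \right)} = -4 + - 12 U 0 = -4 + 0 = -4$)
$Y{\left(-277,318 \right)} + j{\left(x{\left(9,-19 \right)} \right)} = - \frac{1}{451} - 4 = - \frac{1805}{451}$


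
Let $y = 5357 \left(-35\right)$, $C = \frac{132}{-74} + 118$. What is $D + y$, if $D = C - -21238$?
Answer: $- \frac{6147209}{37} \approx -1.6614 \cdot 10^{5}$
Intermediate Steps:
$C = \frac{4300}{37}$ ($C = 132 \left(- \frac{1}{74}\right) + 118 = - \frac{66}{37} + 118 = \frac{4300}{37} \approx 116.22$)
$y = -187495$
$D = \frac{790106}{37}$ ($D = \frac{4300}{37} - -21238 = \frac{4300}{37} + 21238 = \frac{790106}{37} \approx 21354.0$)
$D + y = \frac{790106}{37} - 187495 = - \frac{6147209}{37}$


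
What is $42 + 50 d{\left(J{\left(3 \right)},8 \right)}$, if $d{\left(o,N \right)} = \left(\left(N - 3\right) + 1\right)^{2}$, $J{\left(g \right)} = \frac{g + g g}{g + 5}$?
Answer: $1842$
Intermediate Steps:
$J{\left(g \right)} = \frac{g + g^{2}}{5 + g}$
$d{\left(o,N \right)} = \left(-2 + N\right)^{2}$ ($d{\left(o,N \right)} = \left(\left(-3 + N\right) + 1\right)^{2} = \left(-2 + N\right)^{2}$)
$42 + 50 d{\left(J{\left(3 \right)},8 \right)} = 42 + 50 \left(-2 + 8\right)^{2} = 42 + 50 \cdot 6^{2} = 42 + 50 \cdot 36 = 42 + 1800 = 1842$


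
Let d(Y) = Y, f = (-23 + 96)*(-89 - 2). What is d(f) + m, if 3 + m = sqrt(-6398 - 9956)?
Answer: -6646 + I*sqrt(16354) ≈ -6646.0 + 127.88*I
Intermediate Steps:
f = -6643 (f = 73*(-91) = -6643)
m = -3 + I*sqrt(16354) (m = -3 + sqrt(-6398 - 9956) = -3 + sqrt(-16354) = -3 + I*sqrt(16354) ≈ -3.0 + 127.88*I)
d(f) + m = -6643 + (-3 + I*sqrt(16354)) = -6646 + I*sqrt(16354)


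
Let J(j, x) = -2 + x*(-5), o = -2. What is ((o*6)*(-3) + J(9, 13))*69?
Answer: -2139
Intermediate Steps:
J(j, x) = -2 - 5*x
((o*6)*(-3) + J(9, 13))*69 = (-2*6*(-3) + (-2 - 5*13))*69 = (-12*(-3) + (-2 - 65))*69 = (36 - 67)*69 = -31*69 = -2139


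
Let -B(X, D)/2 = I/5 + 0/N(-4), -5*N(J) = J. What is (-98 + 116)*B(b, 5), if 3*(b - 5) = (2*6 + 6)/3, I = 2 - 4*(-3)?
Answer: -504/5 ≈ -100.80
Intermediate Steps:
I = 14 (I = 2 + 12 = 14)
N(J) = -J/5
b = 7 (b = 5 + ((2*6 + 6)/3)/3 = 5 + ((12 + 6)*(⅓))/3 = 5 + (18*(⅓))/3 = 5 + (⅓)*6 = 5 + 2 = 7)
B(X, D) = -28/5 (B(X, D) = -2*(14/5 + 0/((-⅕*(-4)))) = -2*(14*(⅕) + 0/(⅘)) = -2*(14/5 + 0*(5/4)) = -2*(14/5 + 0) = -2*14/5 = -28/5)
(-98 + 116)*B(b, 5) = (-98 + 116)*(-28/5) = 18*(-28/5) = -504/5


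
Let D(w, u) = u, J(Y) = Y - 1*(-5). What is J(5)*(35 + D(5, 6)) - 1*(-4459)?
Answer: 4869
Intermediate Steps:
J(Y) = 5 + Y (J(Y) = Y + 5 = 5 + Y)
J(5)*(35 + D(5, 6)) - 1*(-4459) = (5 + 5)*(35 + 6) - 1*(-4459) = 10*41 + 4459 = 410 + 4459 = 4869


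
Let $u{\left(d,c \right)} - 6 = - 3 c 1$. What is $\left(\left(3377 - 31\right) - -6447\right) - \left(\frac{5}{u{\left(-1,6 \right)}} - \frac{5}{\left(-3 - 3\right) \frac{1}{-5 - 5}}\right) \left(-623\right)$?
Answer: $\frac{17367}{4} \approx 4341.8$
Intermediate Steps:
$u{\left(d,c \right)} = 6 - 3 c$ ($u{\left(d,c \right)} = 6 + - 3 c 1 = 6 - 3 c$)
$\left(\left(3377 - 31\right) - -6447\right) - \left(\frac{5}{u{\left(-1,6 \right)}} - \frac{5}{\left(-3 - 3\right) \frac{1}{-5 - 5}}\right) \left(-623\right) = \left(\left(3377 - 31\right) - -6447\right) - \left(\frac{5}{6 - 18} - \frac{5}{\left(-3 - 3\right) \frac{1}{-5 - 5}}\right) \left(-623\right) = \left(3346 + 6447\right) - \left(\frac{5}{6 - 18} - \frac{5}{\left(-6\right) \frac{1}{-10}}\right) \left(-623\right) = 9793 - \left(\frac{5}{-12} - \frac{5}{\left(-6\right) \left(- \frac{1}{10}\right)}\right) \left(-623\right) = 9793 - \left(5 \left(- \frac{1}{12}\right) - \frac{5}{\frac{3}{5}}\right) \left(-623\right) = 9793 - \left(- \frac{5}{12} - \frac{25}{3}\right) \left(-623\right) = 9793 - \left(- \frac{35}{4}\right) \left(-623\right) = 9793 - \frac{21805}{4} = \frac{17367}{4}$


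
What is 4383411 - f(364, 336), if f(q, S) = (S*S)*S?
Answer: -33549645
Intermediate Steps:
f(q, S) = S**3 (f(q, S) = S**2*S = S**3)
4383411 - f(364, 336) = 4383411 - 1*336**3 = 4383411 - 1*37933056 = 4383411 - 37933056 = -33549645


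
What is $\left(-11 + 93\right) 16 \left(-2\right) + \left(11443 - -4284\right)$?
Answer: $13103$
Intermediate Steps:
$\left(-11 + 93\right) 16 \left(-2\right) + \left(11443 - -4284\right) = 82 \left(-32\right) + \left(11443 + 4284\right) = -2624 + 15727 = 13103$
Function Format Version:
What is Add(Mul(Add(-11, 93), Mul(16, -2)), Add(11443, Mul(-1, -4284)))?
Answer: 13103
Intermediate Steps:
Add(Mul(Add(-11, 93), Mul(16, -2)), Add(11443, Mul(-1, -4284))) = Add(Mul(82, -32), Add(11443, 4284)) = Add(-2624, 15727) = 13103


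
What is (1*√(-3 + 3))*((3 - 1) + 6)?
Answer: 0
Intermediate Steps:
(1*√(-3 + 3))*((3 - 1) + 6) = (1*√0)*(2 + 6) = (1*0)*8 = 0*8 = 0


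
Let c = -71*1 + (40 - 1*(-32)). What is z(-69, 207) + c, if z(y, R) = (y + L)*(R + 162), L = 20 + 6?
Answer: -15866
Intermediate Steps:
L = 26
z(y, R) = (26 + y)*(162 + R) (z(y, R) = (y + 26)*(R + 162) = (26 + y)*(162 + R))
c = 1 (c = -71 + (40 + 32) = -71 + 72 = 1)
z(-69, 207) + c = (4212 + 26*207 + 162*(-69) + 207*(-69)) + 1 = (4212 + 5382 - 11178 - 14283) + 1 = -15867 + 1 = -15866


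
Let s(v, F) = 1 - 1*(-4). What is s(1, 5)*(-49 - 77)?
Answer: -630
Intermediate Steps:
s(v, F) = 5 (s(v, F) = 1 + 4 = 5)
s(1, 5)*(-49 - 77) = 5*(-49 - 77) = 5*(-126) = -630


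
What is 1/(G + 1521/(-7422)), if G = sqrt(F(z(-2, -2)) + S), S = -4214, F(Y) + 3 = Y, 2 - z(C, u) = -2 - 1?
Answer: -32162/661039599 - 12241352*I*sqrt(13)/2864504929 ≈ -4.8654e-5 - 0.015408*I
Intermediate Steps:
z(C, u) = 5 (z(C, u) = 2 - (-2 - 1) = 2 - 1*(-3) = 2 + 3 = 5)
F(Y) = -3 + Y
G = 18*I*sqrt(13) (G = sqrt((-3 + 5) - 4214) = sqrt(2 - 4214) = sqrt(-4212) = 18*I*sqrt(13) ≈ 64.9*I)
1/(G + 1521/(-7422)) = 1/(18*I*sqrt(13) + 1521/(-7422)) = 1/(18*I*sqrt(13) + 1521*(-1/7422)) = 1/(18*I*sqrt(13) - 507/2474) = 1/(-507/2474 + 18*I*sqrt(13))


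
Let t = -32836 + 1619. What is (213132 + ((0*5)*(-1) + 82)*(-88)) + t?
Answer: 174699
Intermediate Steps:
t = -31217
(213132 + ((0*5)*(-1) + 82)*(-88)) + t = (213132 + ((0*5)*(-1) + 82)*(-88)) - 31217 = (213132 + (0*(-1) + 82)*(-88)) - 31217 = (213132 + (0 + 82)*(-88)) - 31217 = (213132 + 82*(-88)) - 31217 = (213132 - 7216) - 31217 = 205916 - 31217 = 174699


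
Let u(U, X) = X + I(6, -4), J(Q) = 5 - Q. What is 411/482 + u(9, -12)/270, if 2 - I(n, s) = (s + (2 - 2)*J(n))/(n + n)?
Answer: 79733/97605 ≈ 0.81689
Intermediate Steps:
I(n, s) = 2 - s/(2*n) (I(n, s) = 2 - (s + (2 - 2)*(5 - n))/(n + n) = 2 - (s + 0*(5 - n))/(2*n) = 2 - (s + 0)*1/(2*n) = 2 - s*1/(2*n) = 2 - s/(2*n))
u(U, X) = 7/3 + X (u(U, X) = X + (2 - ½*(-4)/6) = X + (2 - ½*(-4)*⅙) = X + (2 + ⅓) = X + 7/3 = 7/3 + X)
411/482 + u(9, -12)/270 = 411/482 + (7/3 - 12)/270 = 411*(1/482) - 29/3*1/270 = 411/482 - 29/810 = 79733/97605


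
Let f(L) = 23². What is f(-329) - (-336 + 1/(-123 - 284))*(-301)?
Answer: -40947350/407 ≈ -1.0061e+5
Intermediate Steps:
f(L) = 529
f(-329) - (-336 + 1/(-123 - 284))*(-301) = 529 - (-336 + 1/(-123 - 284))*(-301) = 529 - (-336 + 1/(-407))*(-301) = 529 - (-336 - 1/407)*(-301) = 529 - (-136753)*(-301)/407 = 529 - 1*41162653/407 = 529 - 41162653/407 = -40947350/407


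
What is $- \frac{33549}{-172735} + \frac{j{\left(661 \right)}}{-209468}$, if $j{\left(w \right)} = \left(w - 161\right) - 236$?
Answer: $\frac{1745459973}{9045613745} \approx 0.19296$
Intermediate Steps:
$j{\left(w \right)} = -397 + w$ ($j{\left(w \right)} = \left(-161 + w\right) - 236 = -397 + w$)
$- \frac{33549}{-172735} + \frac{j{\left(661 \right)}}{-209468} = - \frac{33549}{-172735} + \frac{-397 + 661}{-209468} = \left(-33549\right) \left(- \frac{1}{172735}\right) + 264 \left(- \frac{1}{209468}\right) = \frac{33549}{172735} - \frac{66}{52367} = \frac{1745459973}{9045613745}$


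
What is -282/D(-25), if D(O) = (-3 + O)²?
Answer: -141/392 ≈ -0.35969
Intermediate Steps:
-282/D(-25) = -282/(-3 - 25)² = -282/((-28)²) = -282/784 = -282*1/784 = -141/392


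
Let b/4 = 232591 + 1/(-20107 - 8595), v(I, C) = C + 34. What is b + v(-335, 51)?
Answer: 13352873597/14351 ≈ 9.3045e+5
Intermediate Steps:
v(I, C) = 34 + C
b = 13351653762/14351 (b = 4*(232591 + 1/(-20107 - 8595)) = 4*(232591 + 1/(-28702)) = 4*(232591 - 1/28702) = 4*(6675826881/28702) = 13351653762/14351 ≈ 9.3036e+5)
b + v(-335, 51) = 13351653762/14351 + (34 + 51) = 13351653762/14351 + 85 = 13352873597/14351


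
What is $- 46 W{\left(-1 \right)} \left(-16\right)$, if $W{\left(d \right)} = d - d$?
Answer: $0$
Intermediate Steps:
$W{\left(d \right)} = 0$
$- 46 W{\left(-1 \right)} \left(-16\right) = \left(-46\right) 0 \left(-16\right) = 0 \left(-16\right) = 0$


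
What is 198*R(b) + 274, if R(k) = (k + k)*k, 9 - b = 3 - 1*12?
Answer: 128578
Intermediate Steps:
b = 18 (b = 9 - (3 - 1*12) = 9 - (3 - 12) = 9 - 1*(-9) = 9 + 9 = 18)
R(k) = 2*k² (R(k) = (2*k)*k = 2*k²)
198*R(b) + 274 = 198*(2*18²) + 274 = 198*(2*324) + 274 = 198*648 + 274 = 128304 + 274 = 128578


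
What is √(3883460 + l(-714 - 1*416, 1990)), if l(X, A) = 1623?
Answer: √3885083 ≈ 1971.1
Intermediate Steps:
√(3883460 + l(-714 - 1*416, 1990)) = √(3883460 + 1623) = √3885083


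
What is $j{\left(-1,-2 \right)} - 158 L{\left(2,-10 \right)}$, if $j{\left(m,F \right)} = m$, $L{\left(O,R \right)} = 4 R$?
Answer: $6319$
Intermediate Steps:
$j{\left(-1,-2 \right)} - 158 L{\left(2,-10 \right)} = -1 - 158 \cdot 4 \left(-10\right) = -1 - -6320 = -1 + 6320 = 6319$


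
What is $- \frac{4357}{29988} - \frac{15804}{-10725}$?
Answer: $\frac{142400509}{107207100} \approx 1.3283$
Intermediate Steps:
$- \frac{4357}{29988} - \frac{15804}{-10725} = \left(-4357\right) \frac{1}{29988} - - \frac{5268}{3575} = - \frac{4357}{29988} + \frac{5268}{3575} = \frac{142400509}{107207100}$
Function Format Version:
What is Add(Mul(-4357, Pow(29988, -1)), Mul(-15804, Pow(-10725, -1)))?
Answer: Rational(142400509, 107207100) ≈ 1.3283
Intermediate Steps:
Add(Mul(-4357, Pow(29988, -1)), Mul(-15804, Pow(-10725, -1))) = Add(Mul(-4357, Rational(1, 29988)), Mul(-15804, Rational(-1, 10725))) = Add(Rational(-4357, 29988), Rational(5268, 3575)) = Rational(142400509, 107207100)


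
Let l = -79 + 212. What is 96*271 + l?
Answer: 26149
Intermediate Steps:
l = 133
96*271 + l = 96*271 + 133 = 26016 + 133 = 26149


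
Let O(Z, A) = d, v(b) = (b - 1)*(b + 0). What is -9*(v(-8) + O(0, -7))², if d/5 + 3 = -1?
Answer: -24336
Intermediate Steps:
v(b) = b*(-1 + b) (v(b) = (-1 + b)*b = b*(-1 + b))
d = -20 (d = -15 + 5*(-1) = -15 - 5 = -20)
O(Z, A) = -20
-9*(v(-8) + O(0, -7))² = -9*(-8*(-1 - 8) - 20)² = -9*(-8*(-9) - 20)² = -9*(72 - 20)² = -9*52² = -9*2704 = -24336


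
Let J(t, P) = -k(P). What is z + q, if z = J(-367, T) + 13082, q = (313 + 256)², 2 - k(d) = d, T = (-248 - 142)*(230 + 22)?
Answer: 238561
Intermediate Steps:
T = -98280 (T = -390*252 = -98280)
k(d) = 2 - d
q = 323761 (q = 569² = 323761)
J(t, P) = -2 + P (J(t, P) = -(2 - P) = -2 + P)
z = -85200 (z = (-2 - 98280) + 13082 = -98282 + 13082 = -85200)
z + q = -85200 + 323761 = 238561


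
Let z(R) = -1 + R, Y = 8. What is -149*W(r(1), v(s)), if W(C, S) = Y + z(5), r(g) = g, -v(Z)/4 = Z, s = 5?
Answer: -1788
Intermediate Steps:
v(Z) = -4*Z
W(C, S) = 12 (W(C, S) = 8 + (-1 + 5) = 8 + 4 = 12)
-149*W(r(1), v(s)) = -149*12 = -1788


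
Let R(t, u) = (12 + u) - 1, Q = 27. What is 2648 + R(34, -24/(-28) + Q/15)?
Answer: 93158/35 ≈ 2661.7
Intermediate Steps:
R(t, u) = 11 + u
2648 + R(34, -24/(-28) + Q/15) = 2648 + (11 + (-24/(-28) + 27/15)) = 2648 + (11 + (-24*(-1/28) + 27*(1/15))) = 2648 + (11 + (6/7 + 9/5)) = 2648 + (11 + 93/35) = 2648 + 478/35 = 93158/35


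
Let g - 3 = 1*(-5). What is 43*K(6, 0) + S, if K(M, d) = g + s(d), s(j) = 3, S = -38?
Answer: 5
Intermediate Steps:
g = -2 (g = 3 + 1*(-5) = 3 - 5 = -2)
K(M, d) = 1 (K(M, d) = -2 + 3 = 1)
43*K(6, 0) + S = 43*1 - 38 = 43 - 38 = 5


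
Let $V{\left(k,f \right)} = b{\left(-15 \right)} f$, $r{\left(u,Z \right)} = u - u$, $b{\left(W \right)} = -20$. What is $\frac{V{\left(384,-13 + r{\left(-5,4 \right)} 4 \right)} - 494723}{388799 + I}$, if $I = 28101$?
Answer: $- \frac{494463}{416900} \approx -1.186$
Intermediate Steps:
$r{\left(u,Z \right)} = 0$
$V{\left(k,f \right)} = - 20 f$
$\frac{V{\left(384,-13 + r{\left(-5,4 \right)} 4 \right)} - 494723}{388799 + I} = \frac{- 20 \left(-13 + 0 \cdot 4\right) - 494723}{388799 + 28101} = \frac{- 20 \left(-13 + 0\right) - 494723}{416900} = \left(\left(-20\right) \left(-13\right) - 494723\right) \frac{1}{416900} = \left(260 - 494723\right) \frac{1}{416900} = \left(-494463\right) \frac{1}{416900} = - \frac{494463}{416900}$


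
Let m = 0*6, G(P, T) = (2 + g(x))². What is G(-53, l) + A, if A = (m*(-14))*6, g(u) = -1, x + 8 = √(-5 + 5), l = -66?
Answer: 1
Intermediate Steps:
x = -8 (x = -8 + √(-5 + 5) = -8 + √0 = -8 + 0 = -8)
G(P, T) = 1 (G(P, T) = (2 - 1)² = 1² = 1)
m = 0
A = 0 (A = (0*(-14))*6 = 0*6 = 0)
G(-53, l) + A = 1 + 0 = 1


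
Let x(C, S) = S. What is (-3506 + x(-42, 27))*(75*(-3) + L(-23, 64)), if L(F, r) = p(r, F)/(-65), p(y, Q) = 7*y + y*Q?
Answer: 47317879/65 ≈ 7.2797e+5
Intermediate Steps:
p(y, Q) = 7*y + Q*y
L(F, r) = -r*(7 + F)/65 (L(F, r) = (r*(7 + F))/(-65) = (r*(7 + F))*(-1/65) = -r*(7 + F)/65)
(-3506 + x(-42, 27))*(75*(-3) + L(-23, 64)) = (-3506 + 27)*(75*(-3) - 1/65*64*(7 - 23)) = -3479*(-225 - 1/65*64*(-16)) = -3479*(-225 + 1024/65) = -3479*(-13601/65) = 47317879/65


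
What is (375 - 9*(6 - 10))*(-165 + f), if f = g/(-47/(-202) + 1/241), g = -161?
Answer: -190627417/549 ≈ -3.4723e+5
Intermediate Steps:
f = -1119686/1647 (f = -161/(-47/(-202) + 1/241) = -161/(-47*(-1/202) + 1*(1/241)) = -161/(47/202 + 1/241) = -161/11529/48682 = -161*48682/11529 = -1119686/1647 ≈ -679.83)
(375 - 9*(6 - 10))*(-165 + f) = (375 - 9*(6 - 10))*(-165 - 1119686/1647) = (375 - 9*(-4))*(-1391441/1647) = (375 + 36)*(-1391441/1647) = 411*(-1391441/1647) = -190627417/549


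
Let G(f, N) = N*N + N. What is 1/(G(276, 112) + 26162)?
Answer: 1/38818 ≈ 2.5761e-5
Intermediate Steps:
G(f, N) = N + N² (G(f, N) = N² + N = N + N²)
1/(G(276, 112) + 26162) = 1/(112*(1 + 112) + 26162) = 1/(112*113 + 26162) = 1/(12656 + 26162) = 1/38818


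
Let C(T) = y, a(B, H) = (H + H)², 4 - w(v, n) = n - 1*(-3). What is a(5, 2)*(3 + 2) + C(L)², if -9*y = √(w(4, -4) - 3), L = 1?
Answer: 6482/81 ≈ 80.025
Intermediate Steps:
w(v, n) = 1 - n (w(v, n) = 4 - (n - 1*(-3)) = 4 - (n + 3) = 4 - (3 + n) = 4 + (-3 - n) = 1 - n)
a(B, H) = 4*H² (a(B, H) = (2*H)² = 4*H²)
y = -√2/9 (y = -√((1 - 1*(-4)) - 3)/9 = -√((1 + 4) - 3)/9 = -√(5 - 3)/9 = -√2/9 ≈ -0.15713)
C(T) = -√2/9
a(5, 2)*(3 + 2) + C(L)² = (4*2²)*(3 + 2) + (-√2/9)² = (4*4)*5 + 2/81 = 16*5 + 2/81 = 80 + 2/81 = 6482/81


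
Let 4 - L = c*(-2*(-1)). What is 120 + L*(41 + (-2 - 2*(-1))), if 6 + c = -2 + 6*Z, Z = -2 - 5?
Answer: 4384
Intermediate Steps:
Z = -7
c = -50 (c = -6 + (-2 + 6*(-7)) = -6 + (-2 - 42) = -6 - 44 = -50)
L = 104 (L = 4 - (-50)*(-2*(-1)) = 4 - (-50)*2 = 4 - 1*(-100) = 4 + 100 = 104)
120 + L*(41 + (-2 - 2*(-1))) = 120 + 104*(41 + (-2 - 2*(-1))) = 120 + 104*(41 + (-2 + 2)) = 120 + 104*(41 + 0) = 120 + 104*41 = 120 + 4264 = 4384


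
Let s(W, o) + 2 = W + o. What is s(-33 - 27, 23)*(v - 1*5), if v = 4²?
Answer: -429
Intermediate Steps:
v = 16
s(W, o) = -2 + W + o (s(W, o) = -2 + (W + o) = -2 + W + o)
s(-33 - 27, 23)*(v - 1*5) = (-2 + (-33 - 27) + 23)*(16 - 1*5) = (-2 - 60 + 23)*(16 - 5) = -39*11 = -429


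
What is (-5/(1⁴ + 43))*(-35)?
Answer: 175/44 ≈ 3.9773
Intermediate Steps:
(-5/(1⁴ + 43))*(-35) = (-5/(1 + 43))*(-35) = (-5/44)*(-35) = ((1/44)*(-5))*(-35) = -5/44*(-35) = 175/44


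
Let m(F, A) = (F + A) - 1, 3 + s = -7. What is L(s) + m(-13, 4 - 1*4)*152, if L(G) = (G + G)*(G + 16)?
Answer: -2248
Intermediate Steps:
s = -10 (s = -3 - 7 = -10)
m(F, A) = -1 + A + F (m(F, A) = (A + F) - 1 = -1 + A + F)
L(G) = 2*G*(16 + G) (L(G) = (2*G)*(16 + G) = 2*G*(16 + G))
L(s) + m(-13, 4 - 1*4)*152 = 2*(-10)*(16 - 10) + (-1 + (4 - 1*4) - 13)*152 = 2*(-10)*6 + (-1 + (4 - 4) - 13)*152 = -120 + (-1 + 0 - 13)*152 = -120 - 14*152 = -120 - 2128 = -2248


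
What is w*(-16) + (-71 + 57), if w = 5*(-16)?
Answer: 1266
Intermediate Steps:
w = -80
w*(-16) + (-71 + 57) = -80*(-16) + (-71 + 57) = 1280 - 14 = 1266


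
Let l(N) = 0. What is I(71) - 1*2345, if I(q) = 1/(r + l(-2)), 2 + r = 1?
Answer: -2346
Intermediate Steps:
r = -1 (r = -2 + 1 = -1)
I(q) = -1 (I(q) = 1/(-1 + 0) = 1/(-1) = -1)
I(71) - 1*2345 = -1 - 1*2345 = -1 - 2345 = -2346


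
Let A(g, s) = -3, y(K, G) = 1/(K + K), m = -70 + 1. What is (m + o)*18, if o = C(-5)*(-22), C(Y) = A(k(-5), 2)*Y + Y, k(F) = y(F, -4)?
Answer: -5202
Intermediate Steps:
m = -69
y(K, G) = 1/(2*K)
k(F) = 1/(2*F)
C(Y) = -2*Y (C(Y) = -3*Y + Y = -2*Y)
o = -220 (o = -2*(-5)*(-22) = 10*(-22) = -220)
(m + o)*18 = (-69 - 220)*18 = -289*18 = -5202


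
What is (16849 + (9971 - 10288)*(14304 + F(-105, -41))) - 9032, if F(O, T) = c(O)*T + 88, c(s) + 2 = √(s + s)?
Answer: -4580441 + 12997*I*√210 ≈ -4.5804e+6 + 1.8834e+5*I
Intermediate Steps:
c(s) = -2 + √2*√s (c(s) = -2 + √(s + s) = -2 + √(2*s) = -2 + √2*√s)
F(O, T) = 88 + T*(-2 + √2*√O) (F(O, T) = (-2 + √2*√O)*T + 88 = T*(-2 + √2*√O) + 88 = 88 + T*(-2 + √2*√O))
(16849 + (9971 - 10288)*(14304 + F(-105, -41))) - 9032 = (16849 + (9971 - 10288)*(14304 + (88 - 41*(-2 + √2*√(-105))))) - 9032 = (16849 - 317*(14304 + (88 - 41*(-2 + √2*(I*√105))))) - 9032 = (16849 - 317*(14304 + (88 - 41*(-2 + I*√210)))) - 9032 = (16849 - 317*(14304 + (88 + (82 - 41*I*√210)))) - 9032 = (16849 - 317*(14304 + (170 - 41*I*√210))) - 9032 = (16849 - 317*(14474 - 41*I*√210)) - 9032 = (16849 + (-4588258 + 12997*I*√210)) - 9032 = (-4571409 + 12997*I*√210) - 9032 = -4580441 + 12997*I*√210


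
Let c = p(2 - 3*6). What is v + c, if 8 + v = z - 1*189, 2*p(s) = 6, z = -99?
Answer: -293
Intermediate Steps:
p(s) = 3 (p(s) = (½)*6 = 3)
c = 3
v = -296 (v = -8 + (-99 - 1*189) = -8 + (-99 - 189) = -8 - 288 = -296)
v + c = -296 + 3 = -293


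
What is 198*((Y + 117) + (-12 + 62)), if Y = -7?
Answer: 31680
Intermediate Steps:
198*((Y + 117) + (-12 + 62)) = 198*((-7 + 117) + (-12 + 62)) = 198*(110 + 50) = 198*160 = 31680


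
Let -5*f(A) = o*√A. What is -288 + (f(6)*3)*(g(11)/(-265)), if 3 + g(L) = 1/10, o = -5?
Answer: -288 + 87*√6/2650 ≈ -287.92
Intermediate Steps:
f(A) = √A (f(A) = -(-1)*√A = √A)
g(L) = -29/10 (g(L) = -3 + 1/10 = -3 + ⅒ = -29/10)
-288 + (f(6)*3)*(g(11)/(-265)) = -288 + (√6*3)*(-29/10/(-265)) = -288 + (3*√6)*(-29/10*(-1/265)) = -288 + (3*√6)*(29/2650) = -288 + 87*√6/2650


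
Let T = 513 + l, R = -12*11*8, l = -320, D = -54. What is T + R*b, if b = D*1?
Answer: 57217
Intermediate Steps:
b = -54 (b = -54*1 = -54)
R = -1056 (R = -132*8 = -1056)
T = 193 (T = 513 - 320 = 193)
T + R*b = 193 - 1056*(-54) = 193 + 57024 = 57217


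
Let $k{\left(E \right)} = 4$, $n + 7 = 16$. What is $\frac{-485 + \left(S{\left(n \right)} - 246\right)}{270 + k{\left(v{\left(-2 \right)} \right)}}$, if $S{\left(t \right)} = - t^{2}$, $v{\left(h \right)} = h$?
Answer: $- \frac{406}{137} \approx -2.9635$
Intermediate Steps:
$n = 9$ ($n = -7 + 16 = 9$)
$\frac{-485 + \left(S{\left(n \right)} - 246\right)}{270 + k{\left(v{\left(-2 \right)} \right)}} = \frac{-485 - 327}{270 + 4} = \frac{-485 - 327}{274} = \left(-485 - 327\right) \frac{1}{274} = \left(-812\right) \frac{1}{274} = - \frac{406}{137}$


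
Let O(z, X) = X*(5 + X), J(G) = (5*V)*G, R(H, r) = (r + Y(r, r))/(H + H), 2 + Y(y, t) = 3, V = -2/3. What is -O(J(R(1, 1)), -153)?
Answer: -22644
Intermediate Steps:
V = -2/3 (V = -2*1/3 = -2/3 ≈ -0.66667)
Y(y, t) = 1 (Y(y, t) = -2 + 3 = 1)
R(H, r) = (1 + r)/(2*H) (R(H, r) = (r + 1)/(H + H) = (1 + r)/((2*H)) = (1 + r)*(1/(2*H)) = (1 + r)/(2*H))
J(G) = -10*G/3 (J(G) = (5*(-2/3))*G = -10*G/3)
-O(J(R(1, 1)), -153) = -(-153)*(5 - 153) = -(-153)*(-148) = -1*22644 = -22644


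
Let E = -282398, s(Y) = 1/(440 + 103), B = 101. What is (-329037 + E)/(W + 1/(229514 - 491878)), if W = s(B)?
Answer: -87107263060620/261821 ≈ -3.3270e+8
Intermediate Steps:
s(Y) = 1/543
W = 1/543 ≈ 0.0018416
(-329037 + E)/(W + 1/(229514 - 491878)) = (-329037 - 282398)/(1/543 + 1/(229514 - 491878)) = -611435/(1/543 + 1/(-262364)) = -611435/(1/543 - 1/262364) = -611435/261821/142463652 = -611435*142463652/261821 = -87107263060620/261821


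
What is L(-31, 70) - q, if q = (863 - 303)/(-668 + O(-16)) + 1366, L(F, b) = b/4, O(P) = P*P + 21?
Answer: -1053407/782 ≈ -1347.1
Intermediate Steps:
O(P) = 21 + P² (O(P) = P² + 21 = 21 + P²)
L(F, b) = b/4 (L(F, b) = b*(¼) = b/4)
q = 533546/391 (q = (863 - 303)/(-668 + (21 + (-16)²)) + 1366 = 560/(-668 + (21 + 256)) + 1366 = 560/(-668 + 277) + 1366 = 560/(-391) + 1366 = 560*(-1/391) + 1366 = -560/391 + 1366 = 533546/391 ≈ 1364.6)
L(-31, 70) - q = (¼)*70 - 1*533546/391 = 35/2 - 533546/391 = -1053407/782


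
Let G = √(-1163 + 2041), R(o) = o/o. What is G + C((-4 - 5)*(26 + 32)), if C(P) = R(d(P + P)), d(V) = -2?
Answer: 1 + √878 ≈ 30.631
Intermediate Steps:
R(o) = 1
G = √878 ≈ 29.631
C(P) = 1
G + C((-4 - 5)*(26 + 32)) = √878 + 1 = 1 + √878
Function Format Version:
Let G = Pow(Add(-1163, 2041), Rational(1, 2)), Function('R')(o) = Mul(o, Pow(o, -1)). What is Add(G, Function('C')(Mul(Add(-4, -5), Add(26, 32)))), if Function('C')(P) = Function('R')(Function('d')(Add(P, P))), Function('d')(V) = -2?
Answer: Add(1, Pow(878, Rational(1, 2))) ≈ 30.631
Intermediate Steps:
Function('R')(o) = 1
G = Pow(878, Rational(1, 2)) ≈ 29.631
Function('C')(P) = 1
Add(G, Function('C')(Mul(Add(-4, -5), Add(26, 32)))) = Add(Pow(878, Rational(1, 2)), 1) = Add(1, Pow(878, Rational(1, 2)))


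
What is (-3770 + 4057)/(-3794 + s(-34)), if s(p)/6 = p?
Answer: -287/3998 ≈ -0.071786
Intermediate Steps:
s(p) = 6*p
(-3770 + 4057)/(-3794 + s(-34)) = (-3770 + 4057)/(-3794 + 6*(-34)) = 287/(-3794 - 204) = 287/(-3998) = 287*(-1/3998) = -287/3998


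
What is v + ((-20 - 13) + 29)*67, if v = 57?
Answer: -211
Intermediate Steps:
v + ((-20 - 13) + 29)*67 = 57 + ((-20 - 13) + 29)*67 = 57 + (-33 + 29)*67 = 57 - 4*67 = 57 - 268 = -211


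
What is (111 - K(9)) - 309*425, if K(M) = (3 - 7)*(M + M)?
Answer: -131142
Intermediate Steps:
K(M) = -8*M
(111 - K(9)) - 309*425 = (111 - (-8)*9) - 309*425 = (111 - 1*(-72)) - 131325 = (111 + 72) - 131325 = 183 - 131325 = -131142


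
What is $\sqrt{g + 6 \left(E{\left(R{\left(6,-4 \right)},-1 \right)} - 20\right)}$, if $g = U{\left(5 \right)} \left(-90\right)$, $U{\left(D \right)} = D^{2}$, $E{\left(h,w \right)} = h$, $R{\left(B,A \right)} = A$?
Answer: $3 i \sqrt{266} \approx 48.929 i$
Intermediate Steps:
$g = -2250$ ($g = 5^{2} \left(-90\right) = 25 \left(-90\right) = -2250$)
$\sqrt{g + 6 \left(E{\left(R{\left(6,-4 \right)},-1 \right)} - 20\right)} = \sqrt{-2250 + 6 \left(-4 - 20\right)} = \sqrt{-2250 + 6 \left(-24\right)} = \sqrt{-2250 - 144} = \sqrt{-2394} = 3 i \sqrt{266}$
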